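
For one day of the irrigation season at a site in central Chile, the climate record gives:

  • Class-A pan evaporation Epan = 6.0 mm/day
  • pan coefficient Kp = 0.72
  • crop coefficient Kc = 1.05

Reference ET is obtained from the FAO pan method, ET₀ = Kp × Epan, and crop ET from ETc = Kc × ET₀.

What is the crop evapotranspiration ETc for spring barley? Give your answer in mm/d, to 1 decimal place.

4.5 mm/d

ET₀ = 0.72 × 6.0 = 4.3200 mm/d
ETc = Kc × ET₀ = 1.05 × 4.3200 = 4.5360 mm/d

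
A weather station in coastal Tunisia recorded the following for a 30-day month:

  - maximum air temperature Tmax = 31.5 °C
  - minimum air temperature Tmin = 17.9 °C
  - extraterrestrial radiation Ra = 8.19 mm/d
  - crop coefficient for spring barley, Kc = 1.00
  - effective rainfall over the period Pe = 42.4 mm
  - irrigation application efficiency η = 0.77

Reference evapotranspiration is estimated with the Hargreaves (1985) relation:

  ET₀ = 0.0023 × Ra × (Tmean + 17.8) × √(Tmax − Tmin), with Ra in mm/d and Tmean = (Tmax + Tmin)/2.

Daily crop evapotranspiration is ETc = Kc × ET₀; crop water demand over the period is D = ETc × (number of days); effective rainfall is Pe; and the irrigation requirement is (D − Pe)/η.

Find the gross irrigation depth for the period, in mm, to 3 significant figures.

60.0 mm

Tmean = (31.5 + 17.9)/2 = 24.70 °C
ET₀ = 0.0023 × 8.19 × (24.70 + 17.8) × √13.6 = 0.0023 × 8.19 × 42.50 × 3.6878 = 2.9524 mm/d
ETc = Kc × ET₀ = 1.00 × 2.9524 = 2.9524 mm/d
Crop demand D = ETc × 30 d = 2.9524 × 30 = 88.572 mm
D − Pe = 88.572 − 42.4 = 46.172 mm
Gross irrigation = 46.172 / 0.77 = 59.964 mm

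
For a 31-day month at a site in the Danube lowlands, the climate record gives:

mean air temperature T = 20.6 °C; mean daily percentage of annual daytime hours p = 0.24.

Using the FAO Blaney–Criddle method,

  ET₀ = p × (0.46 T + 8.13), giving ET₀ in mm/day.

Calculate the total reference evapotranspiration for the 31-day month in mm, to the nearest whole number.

ET₀ = 0.24 × (0.46 × 20.6 + 8.13) = 0.24 × 17.606 = 4.2254 mm/d
Monthly total = 4.2254 × 31 = 130.987 mm

131 mm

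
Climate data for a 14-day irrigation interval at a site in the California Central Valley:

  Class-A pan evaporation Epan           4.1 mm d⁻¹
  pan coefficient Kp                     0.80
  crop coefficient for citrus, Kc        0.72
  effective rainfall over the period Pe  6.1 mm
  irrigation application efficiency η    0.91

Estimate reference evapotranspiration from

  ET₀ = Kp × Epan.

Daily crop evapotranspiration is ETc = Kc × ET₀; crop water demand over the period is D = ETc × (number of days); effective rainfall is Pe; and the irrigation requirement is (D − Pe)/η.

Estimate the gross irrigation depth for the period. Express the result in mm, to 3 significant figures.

29.6 mm

ET₀ = 0.80 × 4.1 = 3.2800 mm/d
ETc = Kc × ET₀ = 0.72 × 3.2800 = 2.3616 mm/d
Crop demand D = ETc × 14 d = 2.3616 × 14 = 33.062 mm
D − Pe = 33.062 − 6.1 = 26.962 mm
Gross irrigation = 26.962 / 0.91 = 29.629 mm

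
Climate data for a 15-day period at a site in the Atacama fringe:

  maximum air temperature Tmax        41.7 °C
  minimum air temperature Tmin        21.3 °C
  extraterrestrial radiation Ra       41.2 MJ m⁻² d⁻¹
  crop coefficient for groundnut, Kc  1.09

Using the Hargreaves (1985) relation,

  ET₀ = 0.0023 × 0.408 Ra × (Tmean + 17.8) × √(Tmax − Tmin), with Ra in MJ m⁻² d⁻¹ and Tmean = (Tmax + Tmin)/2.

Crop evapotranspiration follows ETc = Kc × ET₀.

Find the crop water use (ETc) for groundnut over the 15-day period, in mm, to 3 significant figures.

141 mm

Tmean = (41.7 + 21.3)/2 = 31.50 °C
0.408 Ra = 0.408 × 41.2 = 16.8096 mm/d equivalent
ET₀ = 0.0023 × 16.8096 × (31.50 + 17.8) × √20.4 = 0.0023 × 16.8096 × 49.30 × 4.5166 = 8.6088 mm/d
ETc = Kc × ET₀ = 1.09 × 8.6088 = 9.3836 mm/d
Over 15 days: 9.3836 × 15 = 140.754 mm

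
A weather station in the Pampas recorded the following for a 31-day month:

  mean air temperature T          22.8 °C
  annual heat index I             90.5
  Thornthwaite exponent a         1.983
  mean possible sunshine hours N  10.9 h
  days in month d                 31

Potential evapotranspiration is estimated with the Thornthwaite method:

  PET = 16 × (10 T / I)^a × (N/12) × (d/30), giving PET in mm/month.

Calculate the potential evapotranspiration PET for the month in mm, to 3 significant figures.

10T/I = 10 × 22.8 / 90.5 = 2.5193
(10T/I)^a = 2.5193^1.983 = 6.2480
Uncorrected PET = 16 × 6.2480 = 99.968 mm
Correction = (N/12)(d/30) = (10.9/12)(31/30) = 0.9386
PET = 99.968 × 0.9386 = 93.830 mm/month

93.8 mm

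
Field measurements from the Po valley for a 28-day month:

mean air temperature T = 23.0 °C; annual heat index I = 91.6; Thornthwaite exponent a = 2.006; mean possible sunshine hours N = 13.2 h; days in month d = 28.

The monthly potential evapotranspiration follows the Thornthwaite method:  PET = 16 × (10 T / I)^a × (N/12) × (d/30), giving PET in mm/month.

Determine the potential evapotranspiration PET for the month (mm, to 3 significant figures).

104 mm

10T/I = 10 × 23.0 / 91.6 = 2.5109
(10T/I)^a = 2.5109^2.006 = 6.3395
Uncorrected PET = 16 × 6.3395 = 101.432 mm
Correction = (N/12)(d/30) = (13.2/12)(28/30) = 1.0267
PET = 101.432 × 1.0267 = 104.140 mm/month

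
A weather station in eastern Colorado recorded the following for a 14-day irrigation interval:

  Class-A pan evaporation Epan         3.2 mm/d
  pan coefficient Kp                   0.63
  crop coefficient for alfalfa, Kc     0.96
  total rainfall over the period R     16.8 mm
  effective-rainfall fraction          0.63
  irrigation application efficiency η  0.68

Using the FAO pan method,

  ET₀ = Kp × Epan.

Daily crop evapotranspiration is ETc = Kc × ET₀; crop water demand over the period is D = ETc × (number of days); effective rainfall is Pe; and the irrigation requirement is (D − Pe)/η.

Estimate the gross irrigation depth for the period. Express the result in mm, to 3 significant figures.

ET₀ = 0.63 × 3.2 = 2.0160 mm/d
ETc = Kc × ET₀ = 0.96 × 2.0160 = 1.9354 mm/d
Crop demand D = ETc × 14 d = 1.9354 × 14 = 27.096 mm
Pe = 0.63 × 16.8 = 10.584 mm
D − Pe = 27.096 − 10.584 = 16.512 mm
Gross irrigation = 16.512 / 0.68 = 24.282 mm

24.3 mm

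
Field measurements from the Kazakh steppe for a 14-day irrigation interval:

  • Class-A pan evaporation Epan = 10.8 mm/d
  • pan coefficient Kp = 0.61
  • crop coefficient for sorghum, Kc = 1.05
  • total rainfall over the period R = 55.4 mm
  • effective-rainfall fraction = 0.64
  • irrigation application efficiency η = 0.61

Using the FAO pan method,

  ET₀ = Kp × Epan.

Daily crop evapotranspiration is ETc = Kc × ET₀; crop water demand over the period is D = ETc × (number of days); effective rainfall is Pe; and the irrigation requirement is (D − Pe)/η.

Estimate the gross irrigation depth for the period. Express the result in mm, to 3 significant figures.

ET₀ = 0.61 × 10.8 = 6.5880 mm/d
ETc = Kc × ET₀ = 1.05 × 6.5880 = 6.9174 mm/d
Crop demand D = ETc × 14 d = 6.9174 × 14 = 96.844 mm
Pe = 0.64 × 55.4 = 35.456 mm
D − Pe = 96.844 − 35.456 = 61.388 mm
Gross irrigation = 61.388 / 0.61 = 100.636 mm

101 mm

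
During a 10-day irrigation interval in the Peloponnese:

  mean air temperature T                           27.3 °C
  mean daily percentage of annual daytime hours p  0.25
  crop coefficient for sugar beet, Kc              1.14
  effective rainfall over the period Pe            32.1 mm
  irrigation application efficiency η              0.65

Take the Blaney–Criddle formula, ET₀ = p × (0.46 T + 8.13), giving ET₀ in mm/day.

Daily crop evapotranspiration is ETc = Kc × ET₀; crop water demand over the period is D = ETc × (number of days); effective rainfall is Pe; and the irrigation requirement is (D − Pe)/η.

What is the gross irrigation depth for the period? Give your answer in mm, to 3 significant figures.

ET₀ = 0.25 × (0.46 × 27.3 + 8.13) = 0.25 × 20.688 = 5.1720 mm/d
ETc = Kc × ET₀ = 1.14 × 5.1720 = 5.8961 mm/d
Crop demand D = ETc × 10 d = 5.8961 × 10 = 58.961 mm
D − Pe = 58.961 − 32.1 = 26.861 mm
Gross irrigation = 26.861 / 0.65 = 41.325 mm

41.3 mm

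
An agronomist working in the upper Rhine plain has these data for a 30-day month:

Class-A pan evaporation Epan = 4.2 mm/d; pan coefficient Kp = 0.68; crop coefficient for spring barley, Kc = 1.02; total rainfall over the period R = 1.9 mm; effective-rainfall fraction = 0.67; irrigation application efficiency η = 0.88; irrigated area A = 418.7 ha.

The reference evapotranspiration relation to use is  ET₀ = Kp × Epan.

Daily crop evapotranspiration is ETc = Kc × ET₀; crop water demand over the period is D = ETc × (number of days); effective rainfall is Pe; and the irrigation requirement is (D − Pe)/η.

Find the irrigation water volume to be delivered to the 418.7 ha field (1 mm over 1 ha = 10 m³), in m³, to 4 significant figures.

409800 m³

ET₀ = 0.68 × 4.2 = 2.8560 mm/d
ETc = Kc × ET₀ = 1.02 × 2.8560 = 2.9131 mm/d
Crop demand D = ETc × 30 d = 2.9131 × 30 = 87.393 mm
Pe = 0.67 × 1.9 = 1.273 mm
D − Pe = 87.393 − 1.273 = 86.120 mm
Gross irrigation = 86.120 / 0.88 = 97.864 mm
Volume = 97.864 mm × 418.7 ha × 10 = 409756.6 m³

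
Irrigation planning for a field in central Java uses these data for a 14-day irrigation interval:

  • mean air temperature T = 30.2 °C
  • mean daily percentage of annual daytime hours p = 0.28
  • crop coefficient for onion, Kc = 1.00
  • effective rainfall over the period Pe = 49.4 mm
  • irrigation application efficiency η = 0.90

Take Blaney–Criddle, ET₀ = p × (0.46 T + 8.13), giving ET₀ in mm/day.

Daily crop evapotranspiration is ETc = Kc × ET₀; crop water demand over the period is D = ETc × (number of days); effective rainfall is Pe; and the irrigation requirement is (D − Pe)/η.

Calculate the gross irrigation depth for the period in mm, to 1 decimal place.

ET₀ = 0.28 × (0.46 × 30.2 + 8.13) = 0.28 × 22.022 = 6.1662 mm/d
ETc = Kc × ET₀ = 1.00 × 6.1662 = 6.1662 mm/d
Crop demand D = ETc × 14 d = 6.1662 × 14 = 86.327 mm
D − Pe = 86.327 − 49.4 = 36.927 mm
Gross irrigation = 36.927 / 0.90 = 41.030 mm

41.0 mm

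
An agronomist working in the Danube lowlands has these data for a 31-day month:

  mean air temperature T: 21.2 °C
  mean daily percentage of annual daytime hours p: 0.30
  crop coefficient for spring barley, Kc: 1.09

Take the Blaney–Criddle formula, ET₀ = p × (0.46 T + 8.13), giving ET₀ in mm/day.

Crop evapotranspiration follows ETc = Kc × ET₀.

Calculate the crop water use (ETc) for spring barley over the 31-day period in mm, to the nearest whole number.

181 mm

ET₀ = 0.30 × (0.46 × 21.2 + 8.13) = 0.30 × 17.882 = 5.3646 mm/d
ETc = Kc × ET₀ = 1.09 × 5.3646 = 5.8474 mm/d
Over 31 days: 5.8474 × 31 = 181.269 mm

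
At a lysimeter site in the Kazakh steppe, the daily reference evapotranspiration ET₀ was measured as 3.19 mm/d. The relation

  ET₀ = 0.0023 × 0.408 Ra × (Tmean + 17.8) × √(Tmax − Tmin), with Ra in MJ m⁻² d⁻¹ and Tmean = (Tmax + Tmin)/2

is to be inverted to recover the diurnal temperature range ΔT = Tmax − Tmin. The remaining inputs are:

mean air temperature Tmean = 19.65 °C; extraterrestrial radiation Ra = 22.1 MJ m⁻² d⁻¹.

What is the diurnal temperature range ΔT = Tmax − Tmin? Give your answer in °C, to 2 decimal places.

√ΔT = ET₀ / [0.0023 × 0.408 × Ra × (Tmean+17.8)] = 3.19 / (0.0023 × 9.0168 × 37.45) = 4.1073
ΔT = 4.1073² = 16.870 °C

16.87 °C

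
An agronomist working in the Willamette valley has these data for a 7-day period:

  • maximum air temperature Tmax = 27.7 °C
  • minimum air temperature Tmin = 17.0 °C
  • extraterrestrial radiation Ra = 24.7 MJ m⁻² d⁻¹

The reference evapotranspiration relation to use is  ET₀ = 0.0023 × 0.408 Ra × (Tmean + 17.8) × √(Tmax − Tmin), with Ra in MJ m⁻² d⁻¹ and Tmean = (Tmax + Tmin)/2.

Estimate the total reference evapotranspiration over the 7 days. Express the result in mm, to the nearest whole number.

Tmean = (27.7 + 17.0)/2 = 22.35 °C
0.408 Ra = 0.408 × 24.7 = 10.0776 mm/d equivalent
ET₀ = 0.0023 × 10.0776 × (22.35 + 17.8) × √10.7 = 0.0023 × 10.0776 × 40.15 × 3.2711 = 3.0441 mm/d
Over 7 days: 3.0441 × 7 = 21.309 mm

21 mm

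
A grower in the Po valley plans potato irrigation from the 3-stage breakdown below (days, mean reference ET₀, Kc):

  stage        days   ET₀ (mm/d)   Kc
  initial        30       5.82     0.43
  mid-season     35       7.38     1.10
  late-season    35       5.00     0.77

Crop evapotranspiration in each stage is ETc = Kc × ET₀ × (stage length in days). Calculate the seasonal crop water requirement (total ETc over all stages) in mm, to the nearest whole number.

494 mm

initial: 0.43 × 5.82 × 30 = 75.08 mm
mid-season: 1.10 × 7.38 × 35 = 284.13 mm
late-season: 0.77 × 5.00 × 35 = 134.75 mm
Seasonal total = 493.96 mm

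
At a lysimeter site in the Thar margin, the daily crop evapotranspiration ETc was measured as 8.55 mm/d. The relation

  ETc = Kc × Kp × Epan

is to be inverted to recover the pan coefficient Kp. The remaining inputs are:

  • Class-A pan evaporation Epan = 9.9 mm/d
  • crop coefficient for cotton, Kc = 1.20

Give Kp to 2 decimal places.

0.72

ETc = Kc × Kp × Epan  ⇒  Kp = ETc / (Kc × Epan)
Kp = 8.55 / (1.20 × 9.9) = 8.55 / 11.880 = 0.7197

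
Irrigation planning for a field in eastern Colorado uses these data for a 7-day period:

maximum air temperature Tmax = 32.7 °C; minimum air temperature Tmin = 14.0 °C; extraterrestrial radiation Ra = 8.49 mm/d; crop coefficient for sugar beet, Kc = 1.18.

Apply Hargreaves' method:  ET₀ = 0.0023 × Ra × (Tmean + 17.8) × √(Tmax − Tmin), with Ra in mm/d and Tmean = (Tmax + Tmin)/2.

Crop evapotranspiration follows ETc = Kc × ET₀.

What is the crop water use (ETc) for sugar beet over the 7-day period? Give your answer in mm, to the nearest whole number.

Tmean = (32.7 + 14.0)/2 = 23.35 °C
ET₀ = 0.0023 × 8.49 × (23.35 + 17.8) × √18.7 = 0.0023 × 8.49 × 41.15 × 4.3243 = 3.4747 mm/d
ETc = Kc × ET₀ = 1.18 × 3.4747 = 4.1001 mm/d
Over 7 days: 4.1001 × 7 = 28.701 mm

29 mm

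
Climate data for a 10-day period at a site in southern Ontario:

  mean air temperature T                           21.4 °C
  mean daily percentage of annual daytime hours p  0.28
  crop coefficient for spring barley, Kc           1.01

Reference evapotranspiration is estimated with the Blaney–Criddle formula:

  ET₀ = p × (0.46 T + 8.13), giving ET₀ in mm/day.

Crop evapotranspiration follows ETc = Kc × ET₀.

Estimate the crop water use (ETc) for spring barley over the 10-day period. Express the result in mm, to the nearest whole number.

ET₀ = 0.28 × (0.46 × 21.4 + 8.13) = 0.28 × 17.974 = 5.0327 mm/d
ETc = Kc × ET₀ = 1.01 × 5.0327 = 5.0830 mm/d
Over 10 days: 5.0830 × 10 = 50.830 mm

51 mm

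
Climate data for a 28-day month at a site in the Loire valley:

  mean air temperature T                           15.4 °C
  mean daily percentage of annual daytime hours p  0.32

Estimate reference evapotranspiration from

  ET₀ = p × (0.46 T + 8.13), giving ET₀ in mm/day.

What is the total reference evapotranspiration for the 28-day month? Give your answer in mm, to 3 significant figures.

136 mm

ET₀ = 0.32 × (0.46 × 15.4 + 8.13) = 0.32 × 15.214 = 4.8685 mm/d
Monthly total = 4.8685 × 28 = 136.318 mm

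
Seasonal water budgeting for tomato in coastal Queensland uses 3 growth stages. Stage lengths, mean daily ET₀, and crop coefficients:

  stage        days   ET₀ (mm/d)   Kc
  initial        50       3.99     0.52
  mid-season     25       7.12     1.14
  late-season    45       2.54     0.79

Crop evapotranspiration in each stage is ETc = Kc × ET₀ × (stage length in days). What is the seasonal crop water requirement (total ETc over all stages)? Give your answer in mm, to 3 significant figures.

397 mm

initial: 0.52 × 3.99 × 50 = 103.74 mm
mid-season: 1.14 × 7.12 × 25 = 202.92 mm
late-season: 0.79 × 2.54 × 45 = 90.30 mm
Seasonal total = 396.96 mm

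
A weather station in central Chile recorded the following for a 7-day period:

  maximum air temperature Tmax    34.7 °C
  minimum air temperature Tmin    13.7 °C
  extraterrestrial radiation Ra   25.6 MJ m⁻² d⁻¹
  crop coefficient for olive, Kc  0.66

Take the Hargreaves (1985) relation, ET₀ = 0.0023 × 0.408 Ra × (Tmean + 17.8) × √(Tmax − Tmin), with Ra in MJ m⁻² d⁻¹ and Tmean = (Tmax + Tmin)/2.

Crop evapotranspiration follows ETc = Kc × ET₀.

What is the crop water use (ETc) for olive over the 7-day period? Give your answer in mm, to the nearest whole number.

Tmean = (34.7 + 13.7)/2 = 24.20 °C
0.408 Ra = 0.408 × 25.6 = 10.4448 mm/d equivalent
ET₀ = 0.0023 × 10.4448 × (24.20 + 17.8) × √21.0 = 0.0023 × 10.4448 × 42.00 × 4.5826 = 4.6237 mm/d
ETc = Kc × ET₀ = 0.66 × 4.6237 = 3.0516 mm/d
Over 7 days: 3.0516 × 7 = 21.361 mm

21 mm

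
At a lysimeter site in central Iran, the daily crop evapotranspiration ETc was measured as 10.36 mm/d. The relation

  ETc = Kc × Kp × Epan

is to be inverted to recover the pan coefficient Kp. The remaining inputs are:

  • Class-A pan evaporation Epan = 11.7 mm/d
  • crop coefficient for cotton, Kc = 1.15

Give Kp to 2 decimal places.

ETc = Kc × Kp × Epan  ⇒  Kp = ETc / (Kc × Epan)
Kp = 10.36 / (1.15 × 11.7) = 10.36 / 13.455 = 0.7700

0.77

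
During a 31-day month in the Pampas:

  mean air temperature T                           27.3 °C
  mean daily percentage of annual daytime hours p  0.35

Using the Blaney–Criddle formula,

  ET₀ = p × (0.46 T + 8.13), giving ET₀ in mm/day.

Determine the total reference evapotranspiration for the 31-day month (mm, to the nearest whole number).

ET₀ = 0.35 × (0.46 × 27.3 + 8.13) = 0.35 × 20.688 = 7.2408 mm/d
Monthly total = 7.2408 × 31 = 224.465 mm

224 mm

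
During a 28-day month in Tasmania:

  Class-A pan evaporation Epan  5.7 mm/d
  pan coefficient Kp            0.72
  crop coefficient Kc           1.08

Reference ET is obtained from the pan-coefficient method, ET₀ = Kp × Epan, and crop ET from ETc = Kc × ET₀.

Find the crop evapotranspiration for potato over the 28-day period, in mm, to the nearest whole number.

ET₀ = 0.72 × 5.7 = 4.1040 mm/d
ETc = Kc × ET₀ = 1.08 × 4.1040 = 4.4323 mm/d
Over 28 days: 4.4323 × 28 = 124.104 mm

124 mm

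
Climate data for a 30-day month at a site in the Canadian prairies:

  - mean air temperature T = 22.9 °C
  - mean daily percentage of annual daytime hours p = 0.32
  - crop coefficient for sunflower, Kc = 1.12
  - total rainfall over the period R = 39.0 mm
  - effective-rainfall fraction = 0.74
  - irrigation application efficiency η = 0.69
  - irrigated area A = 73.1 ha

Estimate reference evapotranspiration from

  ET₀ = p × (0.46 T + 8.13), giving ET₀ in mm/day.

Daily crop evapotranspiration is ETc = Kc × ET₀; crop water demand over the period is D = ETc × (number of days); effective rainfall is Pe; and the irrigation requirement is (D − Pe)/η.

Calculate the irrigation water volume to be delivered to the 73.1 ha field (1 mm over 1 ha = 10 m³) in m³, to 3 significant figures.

182000 m³

ET₀ = 0.32 × (0.46 × 22.9 + 8.13) = 0.32 × 18.664 = 5.9725 mm/d
ETc = Kc × ET₀ = 1.12 × 5.9725 = 6.6892 mm/d
Crop demand D = ETc × 30 d = 6.6892 × 30 = 200.676 mm
Pe = 0.74 × 39.0 = 28.860 mm
D − Pe = 200.676 − 28.860 = 171.816 mm
Gross irrigation = 171.816 / 0.69 = 249.009 mm
Volume = 249.009 mm × 73.1 ha × 10 = 182025.6 m³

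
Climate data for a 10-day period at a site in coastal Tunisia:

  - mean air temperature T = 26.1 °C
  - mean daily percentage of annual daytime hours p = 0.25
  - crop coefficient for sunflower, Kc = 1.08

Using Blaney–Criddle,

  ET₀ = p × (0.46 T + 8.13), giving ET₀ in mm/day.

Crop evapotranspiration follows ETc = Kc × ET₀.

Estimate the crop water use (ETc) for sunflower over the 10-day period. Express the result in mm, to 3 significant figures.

ET₀ = 0.25 × (0.46 × 26.1 + 8.13) = 0.25 × 20.136 = 5.0340 mm/d
ETc = Kc × ET₀ = 1.08 × 5.0340 = 5.4367 mm/d
Over 10 days: 5.4367 × 10 = 54.367 mm

54.4 mm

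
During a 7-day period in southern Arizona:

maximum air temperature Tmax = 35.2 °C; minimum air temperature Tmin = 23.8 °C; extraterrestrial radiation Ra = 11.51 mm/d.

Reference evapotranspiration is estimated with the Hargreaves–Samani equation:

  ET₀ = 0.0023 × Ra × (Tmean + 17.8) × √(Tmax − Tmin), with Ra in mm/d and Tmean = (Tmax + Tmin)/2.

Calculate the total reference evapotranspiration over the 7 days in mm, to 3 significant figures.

29.6 mm

Tmean = (35.2 + 23.8)/2 = 29.50 °C
ET₀ = 0.0023 × 11.51 × (29.50 + 17.8) × √11.4 = 0.0023 × 11.51 × 47.30 × 3.3764 = 4.2278 mm/d
Over 7 days: 4.2278 × 7 = 29.595 mm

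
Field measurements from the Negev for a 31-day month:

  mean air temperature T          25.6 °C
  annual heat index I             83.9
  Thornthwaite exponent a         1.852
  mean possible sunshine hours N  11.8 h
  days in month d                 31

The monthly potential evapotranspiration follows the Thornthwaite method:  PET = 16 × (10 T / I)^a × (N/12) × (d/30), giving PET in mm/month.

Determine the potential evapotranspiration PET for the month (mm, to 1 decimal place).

128.3 mm

10T/I = 10 × 25.6 / 83.9 = 3.0513
(10T/I)^a = 3.0513^1.852 = 7.8934
Uncorrected PET = 16 × 7.8934 = 126.294 mm
Correction = (N/12)(d/30) = (11.8/12)(31/30) = 1.0161
PET = 126.294 × 1.0161 = 128.327 mm/month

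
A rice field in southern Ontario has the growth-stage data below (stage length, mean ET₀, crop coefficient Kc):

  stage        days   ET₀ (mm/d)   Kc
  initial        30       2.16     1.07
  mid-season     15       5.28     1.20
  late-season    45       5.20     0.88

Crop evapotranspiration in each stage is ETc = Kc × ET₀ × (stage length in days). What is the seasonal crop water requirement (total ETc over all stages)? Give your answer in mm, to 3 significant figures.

370 mm

initial: 1.07 × 2.16 × 30 = 69.34 mm
mid-season: 1.20 × 5.28 × 15 = 95.04 mm
late-season: 0.88 × 5.20 × 45 = 205.92 mm
Seasonal total = 370.30 mm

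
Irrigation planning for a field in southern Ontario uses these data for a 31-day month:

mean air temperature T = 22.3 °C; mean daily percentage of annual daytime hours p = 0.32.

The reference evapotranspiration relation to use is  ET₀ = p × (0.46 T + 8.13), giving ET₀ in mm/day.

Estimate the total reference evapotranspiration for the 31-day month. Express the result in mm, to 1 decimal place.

ET₀ = 0.32 × (0.46 × 22.3 + 8.13) = 0.32 × 18.388 = 5.8842 mm/d
Monthly total = 5.8842 × 31 = 182.410 mm

182.4 mm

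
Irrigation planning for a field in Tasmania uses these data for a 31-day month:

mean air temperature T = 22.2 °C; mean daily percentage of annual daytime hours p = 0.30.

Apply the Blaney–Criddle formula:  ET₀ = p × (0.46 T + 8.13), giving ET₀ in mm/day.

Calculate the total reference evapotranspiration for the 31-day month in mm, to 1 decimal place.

170.6 mm

ET₀ = 0.30 × (0.46 × 22.2 + 8.13) = 0.30 × 18.342 = 5.5026 mm/d
Monthly total = 5.5026 × 31 = 170.581 mm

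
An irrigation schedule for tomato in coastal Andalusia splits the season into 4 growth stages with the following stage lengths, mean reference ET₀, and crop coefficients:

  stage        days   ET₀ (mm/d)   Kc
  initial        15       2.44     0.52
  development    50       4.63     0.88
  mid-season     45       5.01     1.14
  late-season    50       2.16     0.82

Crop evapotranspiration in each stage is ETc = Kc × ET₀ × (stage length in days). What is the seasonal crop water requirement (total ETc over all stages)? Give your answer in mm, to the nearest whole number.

568 mm

initial: 0.52 × 2.44 × 15 = 19.03 mm
development: 0.88 × 4.63 × 50 = 203.72 mm
mid-season: 1.14 × 5.01 × 45 = 257.01 mm
late-season: 0.82 × 2.16 × 50 = 88.56 mm
Seasonal total = 568.32 mm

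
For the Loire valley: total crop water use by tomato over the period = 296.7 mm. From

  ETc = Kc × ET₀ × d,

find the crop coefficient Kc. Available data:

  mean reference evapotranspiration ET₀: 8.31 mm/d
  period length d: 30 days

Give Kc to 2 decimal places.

ETc = Kc × ET₀ × d  ⇒  Kc = ETc / (ET₀ × d)
Kc = 296.7 / (8.31 × 30) = 296.7 / 249.30 = 1.1901

1.19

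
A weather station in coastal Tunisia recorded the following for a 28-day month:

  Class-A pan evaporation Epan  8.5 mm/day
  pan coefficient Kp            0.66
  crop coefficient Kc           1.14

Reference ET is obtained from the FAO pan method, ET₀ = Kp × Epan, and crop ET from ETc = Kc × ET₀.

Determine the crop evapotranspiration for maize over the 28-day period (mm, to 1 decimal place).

179.1 mm

ET₀ = 0.66 × 8.5 = 5.6100 mm/d
ETc = Kc × ET₀ = 1.14 × 5.6100 = 6.3954 mm/d
Over 28 days: 6.3954 × 28 = 179.071 mm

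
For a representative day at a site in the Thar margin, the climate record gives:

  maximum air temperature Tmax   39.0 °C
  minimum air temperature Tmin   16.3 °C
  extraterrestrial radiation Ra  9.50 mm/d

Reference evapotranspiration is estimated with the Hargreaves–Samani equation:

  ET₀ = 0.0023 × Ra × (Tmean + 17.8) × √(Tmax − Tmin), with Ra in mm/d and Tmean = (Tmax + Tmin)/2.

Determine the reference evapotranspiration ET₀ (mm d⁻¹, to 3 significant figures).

Tmean = (39.0 + 16.3)/2 = 27.65 °C
ET₀ = 0.0023 × 9.50 × (27.65 + 17.8) × √22.7 = 0.0023 × 9.50 × 45.45 × 4.7645 = 4.7315 mm/d

4.73 mm d⁻¹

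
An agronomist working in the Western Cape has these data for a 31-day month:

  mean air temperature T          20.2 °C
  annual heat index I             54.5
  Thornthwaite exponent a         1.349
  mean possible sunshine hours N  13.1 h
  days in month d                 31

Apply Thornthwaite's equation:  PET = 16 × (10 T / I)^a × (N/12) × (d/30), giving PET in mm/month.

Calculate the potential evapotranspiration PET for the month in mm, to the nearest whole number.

10T/I = 10 × 20.2 / 54.5 = 3.7064
(10T/I)^a = 3.7064^1.349 = 5.8549
Uncorrected PET = 16 × 5.8549 = 93.678 mm
Correction = (N/12)(d/30) = (13.1/12)(31/30) = 1.1281
PET = 93.678 × 1.1281 = 105.678 mm/month

106 mm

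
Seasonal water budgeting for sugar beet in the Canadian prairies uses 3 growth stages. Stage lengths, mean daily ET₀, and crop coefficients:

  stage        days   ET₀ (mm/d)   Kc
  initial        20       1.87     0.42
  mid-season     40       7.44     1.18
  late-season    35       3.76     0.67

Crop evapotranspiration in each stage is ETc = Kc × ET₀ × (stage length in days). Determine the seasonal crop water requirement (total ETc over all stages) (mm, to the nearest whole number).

initial: 0.42 × 1.87 × 20 = 15.71 mm
mid-season: 1.18 × 7.44 × 40 = 351.17 mm
late-season: 0.67 × 3.76 × 35 = 88.17 mm
Seasonal total = 455.05 mm

455 mm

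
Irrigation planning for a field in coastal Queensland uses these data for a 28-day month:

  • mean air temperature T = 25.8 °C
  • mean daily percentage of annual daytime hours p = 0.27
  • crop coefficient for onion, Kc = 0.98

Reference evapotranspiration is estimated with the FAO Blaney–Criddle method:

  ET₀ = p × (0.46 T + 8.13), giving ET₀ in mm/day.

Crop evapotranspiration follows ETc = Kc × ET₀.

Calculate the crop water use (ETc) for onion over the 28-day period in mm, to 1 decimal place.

ET₀ = 0.27 × (0.46 × 25.8 + 8.13) = 0.27 × 19.998 = 5.3995 mm/d
ETc = Kc × ET₀ = 0.98 × 5.3995 = 5.2915 mm/d
Over 28 days: 5.2915 × 28 = 148.162 mm

148.2 mm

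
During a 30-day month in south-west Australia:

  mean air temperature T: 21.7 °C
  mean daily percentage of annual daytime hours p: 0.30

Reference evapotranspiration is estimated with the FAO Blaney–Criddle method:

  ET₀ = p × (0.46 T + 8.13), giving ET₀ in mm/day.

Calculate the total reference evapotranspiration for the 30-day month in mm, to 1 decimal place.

ET₀ = 0.30 × (0.46 × 21.7 + 8.13) = 0.30 × 18.112 = 5.4336 mm/d
Monthly total = 5.4336 × 30 = 163.008 mm

163.0 mm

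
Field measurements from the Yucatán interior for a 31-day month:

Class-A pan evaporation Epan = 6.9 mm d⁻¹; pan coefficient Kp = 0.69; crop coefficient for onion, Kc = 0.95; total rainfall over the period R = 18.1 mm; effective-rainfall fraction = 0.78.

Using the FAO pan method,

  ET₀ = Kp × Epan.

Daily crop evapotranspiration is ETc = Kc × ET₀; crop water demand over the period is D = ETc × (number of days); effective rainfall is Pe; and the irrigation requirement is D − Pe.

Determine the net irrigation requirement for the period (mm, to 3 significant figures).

126 mm

ET₀ = 0.69 × 6.9 = 4.7610 mm/d
ETc = Kc × ET₀ = 0.95 × 4.7610 = 4.5230 mm/d
Crop demand D = ETc × 31 d = 4.5230 × 31 = 140.213 mm
Pe = 0.78 × 18.1 = 14.118 mm
D − Pe = 140.213 − 14.118 = 126.095 mm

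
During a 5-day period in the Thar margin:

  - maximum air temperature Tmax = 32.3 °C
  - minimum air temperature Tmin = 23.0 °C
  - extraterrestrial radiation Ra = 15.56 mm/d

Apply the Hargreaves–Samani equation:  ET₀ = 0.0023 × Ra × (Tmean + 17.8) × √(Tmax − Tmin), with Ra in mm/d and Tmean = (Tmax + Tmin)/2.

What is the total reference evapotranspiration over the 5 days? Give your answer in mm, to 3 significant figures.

24.8 mm

Tmean = (32.3 + 23.0)/2 = 27.65 °C
ET₀ = 0.0023 × 15.56 × (27.65 + 17.8) × √9.3 = 0.0023 × 15.56 × 45.45 × 3.0496 = 4.9604 mm/d
Over 5 days: 4.9604 × 5 = 24.802 mm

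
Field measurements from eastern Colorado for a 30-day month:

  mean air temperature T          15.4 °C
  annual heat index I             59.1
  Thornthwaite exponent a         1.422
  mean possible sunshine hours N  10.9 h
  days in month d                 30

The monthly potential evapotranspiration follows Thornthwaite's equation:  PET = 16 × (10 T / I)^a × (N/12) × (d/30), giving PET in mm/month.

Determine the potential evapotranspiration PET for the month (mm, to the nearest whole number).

57 mm

10T/I = 10 × 15.4 / 59.1 = 2.6058
(10T/I)^a = 2.6058^1.422 = 3.9036
Uncorrected PET = 16 × 3.9036 = 62.458 mm
Correction = (N/12)(d/30) = (10.9/12)(30/30) = 0.9083
PET = 62.458 × 0.9083 = 56.731 mm/month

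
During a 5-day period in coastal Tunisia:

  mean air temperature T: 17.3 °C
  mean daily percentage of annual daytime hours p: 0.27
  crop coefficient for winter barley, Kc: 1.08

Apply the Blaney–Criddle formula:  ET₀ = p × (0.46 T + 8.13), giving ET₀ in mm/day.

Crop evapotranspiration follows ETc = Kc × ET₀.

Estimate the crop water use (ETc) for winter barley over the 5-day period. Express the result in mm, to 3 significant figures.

ET₀ = 0.27 × (0.46 × 17.3 + 8.13) = 0.27 × 16.088 = 4.3438 mm/d
ETc = Kc × ET₀ = 1.08 × 4.3438 = 4.6913 mm/d
Over 5 days: 4.6913 × 5 = 23.457 mm

23.5 mm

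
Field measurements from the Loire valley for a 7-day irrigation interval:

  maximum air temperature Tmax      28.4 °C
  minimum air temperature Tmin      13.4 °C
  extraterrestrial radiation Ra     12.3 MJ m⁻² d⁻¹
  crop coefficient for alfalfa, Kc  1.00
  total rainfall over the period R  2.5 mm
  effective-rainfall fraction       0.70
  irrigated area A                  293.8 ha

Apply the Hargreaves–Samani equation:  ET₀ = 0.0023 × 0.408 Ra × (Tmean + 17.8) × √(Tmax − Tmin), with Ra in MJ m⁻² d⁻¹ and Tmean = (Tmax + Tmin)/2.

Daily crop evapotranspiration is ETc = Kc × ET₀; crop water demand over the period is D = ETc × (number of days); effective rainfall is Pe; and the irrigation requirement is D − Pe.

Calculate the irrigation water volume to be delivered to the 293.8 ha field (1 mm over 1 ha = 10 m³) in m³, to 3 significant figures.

30400 m³

Tmean = (28.4 + 13.4)/2 = 20.90 °C
0.408 Ra = 0.408 × 12.3 = 5.0184 mm/d equivalent
ET₀ = 0.0023 × 5.0184 × (20.90 + 17.8) × √15.0 = 0.0023 × 5.0184 × 38.70 × 3.8730 = 1.7300 mm/d
ETc = Kc × ET₀ = 1.00 × 1.7300 = 1.7300 mm/d
Crop demand D = ETc × 7 d = 1.7300 × 7 = 12.110 mm
Pe = 0.70 × 2.5 = 1.750 mm
D − Pe = 12.110 − 1.750 = 10.360 mm
Volume = 10.360 mm × 293.8 ha × 10 = 30437.7 m³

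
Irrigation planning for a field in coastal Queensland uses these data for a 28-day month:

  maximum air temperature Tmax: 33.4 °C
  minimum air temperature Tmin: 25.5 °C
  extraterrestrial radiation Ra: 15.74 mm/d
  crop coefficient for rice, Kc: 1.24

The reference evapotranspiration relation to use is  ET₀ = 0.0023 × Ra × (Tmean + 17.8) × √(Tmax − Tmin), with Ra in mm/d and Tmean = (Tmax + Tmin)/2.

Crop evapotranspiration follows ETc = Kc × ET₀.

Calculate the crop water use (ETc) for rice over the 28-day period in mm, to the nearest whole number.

Tmean = (33.4 + 25.5)/2 = 29.45 °C
ET₀ = 0.0023 × 15.74 × (29.45 + 17.8) × √7.9 = 0.0023 × 15.74 × 47.25 × 2.8107 = 4.8078 mm/d
ETc = Kc × ET₀ = 1.24 × 4.8078 = 5.9617 mm/d
Over 28 days: 5.9617 × 28 = 166.928 mm

167 mm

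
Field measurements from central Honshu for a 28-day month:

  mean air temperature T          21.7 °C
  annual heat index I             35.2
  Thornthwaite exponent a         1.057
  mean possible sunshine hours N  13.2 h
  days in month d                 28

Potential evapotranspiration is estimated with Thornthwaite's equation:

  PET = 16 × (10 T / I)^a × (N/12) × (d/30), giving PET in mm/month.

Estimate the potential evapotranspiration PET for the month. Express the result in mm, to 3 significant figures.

112 mm

10T/I = 10 × 21.7 / 35.2 = 6.1648
(10T/I)^a = 6.1648^1.057 = 6.8382
Uncorrected PET = 16 × 6.8382 = 109.411 mm
Correction = (N/12)(d/30) = (13.2/12)(28/30) = 1.0267
PET = 109.411 × 1.0267 = 112.332 mm/month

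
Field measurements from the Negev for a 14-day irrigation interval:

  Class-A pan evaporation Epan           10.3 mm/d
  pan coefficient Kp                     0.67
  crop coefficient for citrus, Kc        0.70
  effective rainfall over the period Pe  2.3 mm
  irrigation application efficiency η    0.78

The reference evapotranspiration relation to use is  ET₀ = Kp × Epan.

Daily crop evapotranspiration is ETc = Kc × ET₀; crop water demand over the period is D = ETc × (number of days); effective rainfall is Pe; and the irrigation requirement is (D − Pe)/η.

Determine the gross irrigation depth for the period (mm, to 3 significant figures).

ET₀ = 0.67 × 10.3 = 6.9010 mm/d
ETc = Kc × ET₀ = 0.70 × 6.9010 = 4.8307 mm/d
Crop demand D = ETc × 14 d = 4.8307 × 14 = 67.630 mm
D − Pe = 67.630 − 2.3 = 65.330 mm
Gross irrigation = 65.330 / 0.78 = 83.756 mm

83.8 mm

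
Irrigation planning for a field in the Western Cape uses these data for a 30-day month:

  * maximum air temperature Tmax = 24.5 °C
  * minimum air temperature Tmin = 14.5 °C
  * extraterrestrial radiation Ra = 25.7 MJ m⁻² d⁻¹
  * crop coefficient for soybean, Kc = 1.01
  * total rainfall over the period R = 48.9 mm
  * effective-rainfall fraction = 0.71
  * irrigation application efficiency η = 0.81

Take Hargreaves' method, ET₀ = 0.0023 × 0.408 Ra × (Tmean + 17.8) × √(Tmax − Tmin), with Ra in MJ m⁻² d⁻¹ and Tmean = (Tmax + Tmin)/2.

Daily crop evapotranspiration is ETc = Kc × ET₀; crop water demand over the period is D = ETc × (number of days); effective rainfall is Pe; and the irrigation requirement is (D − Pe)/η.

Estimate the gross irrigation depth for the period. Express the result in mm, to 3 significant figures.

63.5 mm

Tmean = (24.5 + 14.5)/2 = 19.50 °C
0.408 Ra = 0.408 × 25.7 = 10.4856 mm/d equivalent
ET₀ = 0.0023 × 10.4856 × (19.50 + 17.8) × √10.0 = 0.0023 × 10.4856 × 37.30 × 3.1623 = 2.8447 mm/d
ETc = Kc × ET₀ = 1.01 × 2.8447 = 2.8731 mm/d
Crop demand D = ETc × 30 d = 2.8731 × 30 = 86.193 mm
Pe = 0.71 × 48.9 = 34.719 mm
D − Pe = 86.193 − 34.719 = 51.474 mm
Gross irrigation = 51.474 / 0.81 = 63.548 mm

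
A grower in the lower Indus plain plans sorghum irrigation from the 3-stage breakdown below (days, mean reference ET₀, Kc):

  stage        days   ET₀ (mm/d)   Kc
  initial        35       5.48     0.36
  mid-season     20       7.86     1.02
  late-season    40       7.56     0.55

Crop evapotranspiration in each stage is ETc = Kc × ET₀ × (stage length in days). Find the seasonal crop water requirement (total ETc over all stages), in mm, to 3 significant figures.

initial: 0.36 × 5.48 × 35 = 69.05 mm
mid-season: 1.02 × 7.86 × 20 = 160.34 mm
late-season: 0.55 × 7.56 × 40 = 166.32 mm
Seasonal total = 395.71 mm

396 mm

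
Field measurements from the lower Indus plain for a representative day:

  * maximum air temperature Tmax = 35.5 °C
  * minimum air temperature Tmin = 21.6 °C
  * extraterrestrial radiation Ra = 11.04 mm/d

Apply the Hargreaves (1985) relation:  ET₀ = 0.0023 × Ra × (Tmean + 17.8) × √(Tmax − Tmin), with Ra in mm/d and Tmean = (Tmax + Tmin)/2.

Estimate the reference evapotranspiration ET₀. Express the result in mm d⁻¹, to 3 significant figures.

4.39 mm d⁻¹

Tmean = (35.5 + 21.6)/2 = 28.55 °C
ET₀ = 0.0023 × 11.04 × (28.55 + 17.8) × √13.9 = 0.0023 × 11.04 × 46.35 × 3.7283 = 4.3879 mm/d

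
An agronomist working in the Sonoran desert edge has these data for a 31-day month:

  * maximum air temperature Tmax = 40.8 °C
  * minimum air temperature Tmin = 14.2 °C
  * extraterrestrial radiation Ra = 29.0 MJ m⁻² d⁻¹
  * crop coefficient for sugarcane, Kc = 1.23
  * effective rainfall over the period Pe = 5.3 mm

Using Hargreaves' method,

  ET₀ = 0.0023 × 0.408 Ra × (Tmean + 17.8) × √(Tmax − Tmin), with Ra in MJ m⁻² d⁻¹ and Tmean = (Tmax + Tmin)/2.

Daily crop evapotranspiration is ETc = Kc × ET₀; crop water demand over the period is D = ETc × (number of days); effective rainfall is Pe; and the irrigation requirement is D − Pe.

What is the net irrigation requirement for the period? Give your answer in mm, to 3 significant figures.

Tmean = (40.8 + 14.2)/2 = 27.50 °C
0.408 Ra = 0.408 × 29.0 = 11.8320 mm/d equivalent
ET₀ = 0.0023 × 11.8320 × (27.50 + 17.8) × √26.6 = 0.0023 × 11.8320 × 45.30 × 5.1575 = 6.3580 mm/d
ETc = Kc × ET₀ = 1.23 × 6.3580 = 7.8203 mm/d
Crop demand D = ETc × 31 d = 7.8203 × 31 = 242.429 mm
D − Pe = 242.429 − 5.3 = 237.129 mm

237 mm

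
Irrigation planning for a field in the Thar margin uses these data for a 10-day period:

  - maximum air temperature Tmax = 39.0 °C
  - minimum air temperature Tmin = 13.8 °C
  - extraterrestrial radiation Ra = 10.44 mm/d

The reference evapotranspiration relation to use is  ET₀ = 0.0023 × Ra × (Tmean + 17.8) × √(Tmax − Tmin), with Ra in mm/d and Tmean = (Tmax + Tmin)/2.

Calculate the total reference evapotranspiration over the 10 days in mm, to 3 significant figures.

Tmean = (39.0 + 13.8)/2 = 26.40 °C
ET₀ = 0.0023 × 10.44 × (26.40 + 17.8) × √25.2 = 0.0023 × 10.44 × 44.20 × 5.0200 = 5.3279 mm/d
Over 10 days: 5.3279 × 10 = 53.279 mm

53.3 mm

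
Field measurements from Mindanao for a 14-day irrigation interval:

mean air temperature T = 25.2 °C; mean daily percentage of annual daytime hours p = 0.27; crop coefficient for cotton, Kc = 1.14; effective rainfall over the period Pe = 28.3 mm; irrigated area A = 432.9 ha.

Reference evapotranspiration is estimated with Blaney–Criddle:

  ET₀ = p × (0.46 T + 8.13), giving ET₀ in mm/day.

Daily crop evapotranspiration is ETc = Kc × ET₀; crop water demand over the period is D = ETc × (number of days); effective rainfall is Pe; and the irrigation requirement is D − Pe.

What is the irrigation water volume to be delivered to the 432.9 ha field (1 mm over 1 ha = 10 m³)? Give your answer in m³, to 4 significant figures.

245400 m³

ET₀ = 0.27 × (0.46 × 25.2 + 8.13) = 0.27 × 19.722 = 5.3249 mm/d
ETc = Kc × ET₀ = 1.14 × 5.3249 = 6.0704 mm/d
Crop demand D = ETc × 14 d = 6.0704 × 14 = 84.986 mm
D − Pe = 84.986 − 28.3 = 56.686 mm
Volume = 56.686 mm × 432.9 ha × 10 = 245393.7 m³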